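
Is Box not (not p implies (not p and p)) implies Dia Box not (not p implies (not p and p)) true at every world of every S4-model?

Tableau for the negation not (Box not (not p implies (not p and p)) implies Dia Box not (not p implies (not p and p))):
1. not (Box not (not p implies (not p and p)) implies Dia Box not (not p implies (not p and p))), 0
2. Box not (not p implies (not p and p)), 0
3. not Dia Box not (not p implies (not p and p)), 0
4. not (not p implies (not p and p)), 0
5. not p, 0
6. not (not p and p), 0
7. not Box not (not p implies (not p and p)), 0
8. not p implies (not p and p), 1
9. not (not p implies (not p and p)), 1
10. not p, 1
11. not (not p and p), 1
12. not Box not (not p implies (not p and p)), 1
13. not p and p, 1
14. p, 1
Accessibility: 0R0, 0R1, 1R1
Branch closes: p and not p both at 1.
All branches of the negation close; one closing branch shown above.

Yes, valid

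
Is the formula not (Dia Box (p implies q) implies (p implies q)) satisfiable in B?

No, unsatisfiable

1. not (Dia Box (p implies q) implies (p implies q)), 0
2. Dia Box (p implies q), 0
3. not (p implies q), 0
4. p, 0
5. not q, 0
6. Box (p implies q), 1
7. p implies q, 0
8. p implies q, 1
9. q, 0
Accessibility: 0R0, 0R1, 1R0, 1R1
Branch closes: q and not q both at 0.
(One branch shown.) All branches close.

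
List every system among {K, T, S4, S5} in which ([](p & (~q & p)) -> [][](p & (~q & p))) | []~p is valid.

S4-tableau for the negation ~(([](p & (~q & p)) -> [][](p & (~q & p))) | []~p):
1. ~(([](p & (~q & p)) -> [][](p & (~q & p))) | []~p), w0
2. ~([](p & (~q & p)) -> [][](p & (~q & p))), w0   [~|-rule on 1]
3. ~[]~p, w0   [~|-rule on 1]
4. [](p & (~q & p)), w0   [~->-rule on 2]
5. ~[][](p & (~q & p)), w0   [~->-rule on 2]
6. p & (~q & p), w0   [[]-rule on 4 via w0Rw0]
7. p, w0   [&-rule on 6]
8. ~q & p, w0   [&-rule on 6]
9. ~q, w0   [&-rule on 8]
10. p, w1   [~[]-rule on 3: fresh world w1, w0Rw1]
11. p & (~q & p), w1   [[]-rule on 4 via w0Rw1]
12. ~q & p, w1   [&-rule on 11]
13. ~q, w1   [&-rule on 12]
14. ~[](p & (~q & p)), w2   [~[]-rule on 5: fresh world w2, w0Rw2]
15. p & (~q & p), w2   [[]-rule on 4 via w0Rw2]
16. p, w2   [&-rule on 15]
17. ~q & p, w2   [&-rule on 15]
18. ~q, w2   [&-rule on 17]
19. ~(p & (~q & p)), w3   [~[]-rule on 14: fresh world w3, w2Rw3]
20. p & (~q & p), w3   [[]-rule on 4 via w0Rw3]
21. p, w3   [&-rule on 20]
22. ~q & p, w3   [&-rule on 20]
23. ~q, w3   [&-rule on 22]
24. ~(~q & p), w3   [~&-rule on 19 (branches; this branch)]
25. ~p, w3   [~&-rule on 24 (branches; this branch)]
Accessibility: w0Rw0, w0Rw1, w0Rw2, w0Rw3, w1Rw1, w2Rw2, w2Rw3, w3Rw3
Branch closes: p and ~p both at w3.
Every branch closes (one shown): valid in S4, hence also in S5 (every theorem of S4 is a theorem of S5).
T-tableau for the negation ~(([](p & (~q & p)) -> [][](p & (~q & p))) | []~p):
1. ~(([](p & (~q & p)) -> [][](p & (~q & p))) | []~p), w0
2. ~([](p & (~q & p)) -> [][](p & (~q & p))), w0   [~|-rule on 1]
3. ~[]~p, w0   [~|-rule on 1]
4. [](p & (~q & p)), w0   [~->-rule on 2]
5. ~[][](p & (~q & p)), w0   [~->-rule on 2]
6. p & (~q & p), w0   [[]-rule on 4 via w0Rw0]
7. p, w0   [&-rule on 6]
8. ~q & p, w0   [&-rule on 6]
9. ~q, w0   [&-rule on 8]
10. p, w1   [~[]-rule on 3: fresh world w1, w0Rw1]
11. p & (~q & p), w1   [[]-rule on 4 via w0Rw1]
12. ~q & p, w1   [&-rule on 11]
13. ~q, w1   [&-rule on 12]
14. ~[](p & (~q & p)), w2   [~[]-rule on 5: fresh world w2, w0Rw2]
15. p & (~q & p), w2   [[]-rule on 4 via w0Rw2]
16. p, w2   [&-rule on 15]
17. ~q & p, w2   [&-rule on 15]
18. ~q, w2   [&-rule on 17]
19. ~(p & (~q & p)), w3   [~[]-rule on 14: fresh world w3, w2Rw3]
20. ~(~q & p), w3   [~&-rule on 19 (branches; this branch)]
21. ~p, w3   [~&-rule on 20 (branches; this branch)]
Accessibility: w0Rw0, w0Rw1, w0Rw2, w1Rw1, w2Rw2, w2Rw3, w3Rw3
Complete open branch: countermodel on a T-frame, so not valid in T, nor in K (the same frame is also a K-frame).

S4, S5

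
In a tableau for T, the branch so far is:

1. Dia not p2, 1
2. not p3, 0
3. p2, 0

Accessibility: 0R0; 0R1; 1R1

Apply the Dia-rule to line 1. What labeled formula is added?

a fresh world 2 with 1R2, and not p2 at 2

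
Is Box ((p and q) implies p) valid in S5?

Tableau for the negation not Box ((p and q) implies p):
1. not Box ((p and q) implies p), u
2. not ((p and q) implies p), v
3. p and q, v
4. not p, v
5. p, v
6. q, v
Accessibility: uRu, uRv, vRu, vRv
Branch closes: p and not p both at v.
All branches of the negation close; one closing branch shown above.

Valid in S5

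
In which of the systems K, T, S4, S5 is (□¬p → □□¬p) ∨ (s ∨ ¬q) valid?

S4, S5

S4-tableau for the negation ¬((□¬p → □□¬p) ∨ (s ∨ ¬q)):
1. ¬((□¬p → □□¬p) ∨ (s ∨ ¬q)), 0
2. ¬(□¬p → □□¬p), 0
3. ¬(s ∨ ¬q), 0
4. □¬p, 0
5. ¬□□¬p, 0
6. ¬s, 0
7. q, 0
8. ¬p, 0
9. ¬□¬p, 1
10. ¬p, 1
11. p, 2
12. ¬p, 2
Accessibility: 0R0, 0R1, 0R2, 1R1, 1R2, 2R2
Branch closes: p and ¬p both at 2.
Every branch closes (one shown): valid in S4, hence also in S5 (every theorem of S4 is a theorem of S5).
T-tableau for the negation ¬((□¬p → □□¬p) ∨ (s ∨ ¬q)):
1. ¬((□¬p → □□¬p) ∨ (s ∨ ¬q)), 0
2. ¬(□¬p → □□¬p), 0
3. ¬(s ∨ ¬q), 0
4. □¬p, 0
5. ¬□□¬p, 0
6. ¬s, 0
7. q, 0
8. ¬p, 0
9. ¬□¬p, 1
10. ¬p, 1
11. p, 2
Accessibility: 0R0, 0R1, 1R1, 1R2, 2R2
Complete open branch: countermodel on a T-frame, so not valid in T, nor in K (the same frame is also a K-frame).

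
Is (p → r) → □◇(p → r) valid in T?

No, not valid

Tableau for the negation ¬((p → r) → □◇(p → r)):
1. ¬((p → r) → □◇(p → r)), u
2. p → r, u   [¬→-rule on 1]
3. ¬□◇(p → r), u   [¬→-rule on 1]
4. r, u   [→-rule on 2 (branches; this branch)]
5. ¬◇(p → r), v   [¬□-rule on 3: fresh world v, uRv]
6. ¬(p → r), v   [¬◇-rule on 5 via vRv]
7. p, v   [¬→-rule on 6]
8. ¬r, v   [¬→-rule on 6]
Accessibility: uRu, uRv, vRv
The negation has an open branch (countermodel exists).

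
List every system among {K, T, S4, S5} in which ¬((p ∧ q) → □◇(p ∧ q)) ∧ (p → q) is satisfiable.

K, T, S4

S4-tableau for the formula:
1. ¬((p ∧ q) → □◇(p ∧ q)) ∧ (p → q), w0
2. ¬((p ∧ q) → □◇(p ∧ q)), w0   [∧-rule on 1]
3. p → q, w0   [∧-rule on 1]
4. p ∧ q, w0   [¬→-rule on 2]
5. ¬□◇(p ∧ q), w0   [¬→-rule on 2]
6. p, w0   [∧-rule on 4]
7. q, w0   [∧-rule on 4]
8. ¬◇(p ∧ q), w1   [¬□-rule on 5: fresh world w1, w0Rw1]
9. ¬(p ∧ q), w1   [¬◇-rule on 8 via w1Rw1]
10. ¬q, w1   [¬∧-rule on 9 (branches; this branch)]
Accessibility: w0Rw0, w0Rw1, w1Rw1
Complete open branch: satisfiable in S4, hence also in K, T (this S4-model is also a K-model and a T-model).
S5-tableau for the formula:
1. ¬((p ∧ q) → □◇(p ∧ q)) ∧ (p → q), w0
2. ¬((p ∧ q) → □◇(p ∧ q)), w0   [∧-rule on 1]
3. p → q, w0   [∧-rule on 1]
4. p ∧ q, w0   [¬→-rule on 2]
5. ¬□◇(p ∧ q), w0   [¬→-rule on 2]
6. p, w0   [∧-rule on 4]
7. q, w0   [∧-rule on 4]
8. ¬◇(p ∧ q), w1   [¬□-rule on 5: fresh world w1, w0Rw1]
9. ¬(p ∧ q), w0   [¬◇-rule on 8 via w1Rw0]
10. ¬(p ∧ q), w1   [¬◇-rule on 8 via w1Rw1]
11. ¬q, w0   [¬∧-rule on 9 (branches; this branch)]
Accessibility: w0Rw0, w0Rw1, w1Rw0, w1Rw1
Branch closes: q and ¬q both at w0.
Every branch closes (one shown): unsatisfiable in S5.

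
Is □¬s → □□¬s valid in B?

Tableau for the negation ¬(□¬s → □□¬s):
1. ¬(□¬s → □□¬s), u
2. □¬s, u   [¬→-rule on 1]
3. ¬□□¬s, u   [¬→-rule on 1]
4. ¬s, u   [□-rule on 2 via uRu]
5. ¬□¬s, v   [¬□-rule on 3: fresh world v, uRv]
6. ¬s, v   [□-rule on 2 via uRv]
7. s, w   [¬□-rule on 5: fresh world w, vRw]
Accessibility: uRu, uRv, vRu, vRv, vRw, wRv, wRw
The negation has an open branch (countermodel exists).

No, not valid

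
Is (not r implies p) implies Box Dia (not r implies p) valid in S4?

Tableau for the negation not ((not r implies p) implies Box Dia (not r implies p)):
1. not ((not r implies p) implies Box Dia (not r implies p)), w0
2. not r implies p, w0
3. not Box Dia (not r implies p), w0
4. p, w0
5. not Dia (not r implies p), w1
6. not (not r implies p), w1
7. not r, w1
8. not p, w1
Accessibility: w0Rw0, w0Rw1, w1Rw1
The negation has an open branch (countermodel exists).

Invalid (countermodel exists)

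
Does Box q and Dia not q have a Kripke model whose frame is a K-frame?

1. Box q and Dia not q, 0
2. Box q, 0   [and-rule on 1]
3. Dia not q, 0   [and-rule on 1]
4. not q, 1   [Dia-rule on 3: fresh world 1, 0R1]
5. q, 1   [Box-rule on 2 via 0R1]
Accessibility: 0R1
Branch closes: q and not q both at 1.
Every branch closes; the branch above is one of them.

Unsatisfiable (every branch closes)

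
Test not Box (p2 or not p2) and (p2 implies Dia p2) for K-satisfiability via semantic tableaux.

Unsatisfiable (every branch closes)

1. not Box (p2 or not p2) and (p2 implies Dia p2), w0
2. not Box (p2 or not p2), w0   [and-rule on 1]
3. p2 implies Dia p2, w0   [and-rule on 1]
4. Dia p2, w0   [implies-rule on 3 (branches; this branch)]
5. not (p2 or not p2), w1   [neg-Box-rule on 2: fresh world w1, w0Rw1]
6. not p2, w1   [neg-or-rule on 5]
7. p2, w1   [neg-or-rule on 5]
Accessibility: w0Rw1
Branch closes: p2 and not p2 both at w1.
Every branch closes; the branch above is one of them.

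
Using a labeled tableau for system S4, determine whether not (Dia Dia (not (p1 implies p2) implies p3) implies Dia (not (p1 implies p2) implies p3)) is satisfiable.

1. not (Dia Dia (not (p1 implies p2) implies p3) implies Dia (not (p1 implies p2) implies p3)), 0
2. Dia Dia (not (p1 implies p2) implies p3), 0
3. not Dia (not (p1 implies p2) implies p3), 0
4. not (not (p1 implies p2) implies p3), 0
5. not (p1 implies p2), 0
6. not p3, 0
7. p1, 0
8. not p2, 0
9. Dia (not (p1 implies p2) implies p3), 1
10. not (not (p1 implies p2) implies p3), 1
11. not (p1 implies p2), 1
12. not p3, 1
13. p1, 1
14. not p2, 1
15. not (p1 implies p2) implies p3, 2
16. not (not (p1 implies p2) implies p3), 2
17. not (p1 implies p2), 2
18. not p3, 2
19. p1, 2
20. not p2, 2
21. p1 implies p2, 2
22. p2, 2
Accessibility: 0R0, 0R1, 0R2, 1R1, 1R2, 2R2
Branch closes: p2 and not p2 both at 2.
All branches of the tableau close; one closing branch shown above.

No, unsatisfiable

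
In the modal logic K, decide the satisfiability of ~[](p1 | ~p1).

1. ~[](p1 | ~p1), w0
2. ~(p1 | ~p1), w1
3. ~p1, w1
4. p1, w1
Accessibility: w0Rw1
Branch closes: p1 and ~p1 both at w1.
All branches of the tableau close; one closing branch shown above.

Unsatisfiable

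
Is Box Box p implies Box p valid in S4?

Valid

Tableau for the negation not (Box Box p implies Box p):
1. not (Box Box p implies Box p), w0
2. Box Box p, w0
3. not Box p, w0
4. Box p, w0
5. p, w0
6. not p, w1
7. Box p, w1
8. p, w1
Accessibility: w0Rw0, w0Rw1, w1Rw1
Branch closes: p and not p both at w1.
All branches of the negation close; one closing branch shown above.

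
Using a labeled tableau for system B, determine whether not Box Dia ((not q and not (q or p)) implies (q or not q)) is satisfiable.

No, unsatisfiable

1. not Box Dia ((not q and not (q or p)) implies (q or not q)), w0
2. not Dia ((not q and not (q or p)) implies (q or not q)), w1
3. not ((not q and not (q or p)) implies (q or not q)), w0
4. not q and not (q or p), w0
5. not (q or not q), w0
6. not q, w0
7. not (q or p), w0
8. q, w0
Accessibility: w0Rw0, w0Rw1, w1Rw0, w1Rw1
Branch closes: q and not q both at w0.
(One branch shown.) All branches close.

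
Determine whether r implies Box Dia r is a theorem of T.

Tableau for the negation not (r implies Box Dia r):
1. not (r implies Box Dia r), u
2. r, u
3. not Box Dia r, u
4. not Dia r, v
5. not r, v
Accessibility: uRu, uRv, vRv
The negation has an open branch (countermodel exists).

Invalid (countermodel exists)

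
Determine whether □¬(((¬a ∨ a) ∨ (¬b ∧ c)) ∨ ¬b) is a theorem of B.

Tableau for the negation ¬□¬(((¬a ∨ a) ∨ (¬b ∧ c)) ∨ ¬b):
1. ¬□¬(((¬a ∨ a) ∨ (¬b ∧ c)) ∨ ¬b), u
2. ((¬a ∨ a) ∨ (¬b ∧ c)) ∨ ¬b, v
3. ¬b, v
Accessibility: uRu, uRv, vRu, vRv
The negation has an open branch (countermodel exists).

Not valid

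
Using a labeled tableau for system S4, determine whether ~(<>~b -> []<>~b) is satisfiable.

Satisfiable (open branch found)

1. ~(<>~b -> []<>~b), 0
2. <>~b, 0   [~->-rule on 1]
3. ~[]<>~b, 0   [~->-rule on 1]
4. ~b, 1   [<>-rule on 2: fresh world 1, 0R1]
5. ~<>~b, 2   [~[]-rule on 3: fresh world 2, 0R2]
6. b, 2   [~<>-rule on 5 via 2R2]
Accessibility: 0R0, 0R1, 0R2, 1R1, 2R2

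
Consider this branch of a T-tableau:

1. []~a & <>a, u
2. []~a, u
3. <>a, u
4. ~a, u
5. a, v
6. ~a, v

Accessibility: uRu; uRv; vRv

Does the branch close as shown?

Closed

Both a and ~a appear at v.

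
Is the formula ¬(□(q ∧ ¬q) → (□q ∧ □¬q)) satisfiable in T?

Unsatisfiable (every branch closes)

1. ¬(□(q ∧ ¬q) → (□q ∧ □¬q)), 0
2. □(q ∧ ¬q), 0   [¬→-rule on 1]
3. ¬(□q ∧ □¬q), 0   [¬→-rule on 1]
4. q ∧ ¬q, 0   [□-rule on 2 via 0R0]
5. q, 0   [∧-rule on 4]
6. ¬q, 0   [∧-rule on 4]
Accessibility: 0R0
Branch closes: q and ¬q both at 0.
(One branch shown.) All branches close.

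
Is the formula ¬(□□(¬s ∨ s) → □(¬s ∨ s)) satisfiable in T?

Unsatisfiable (every branch closes)

1. ¬(□□(¬s ∨ s) → □(¬s ∨ s)), w0
2. □□(¬s ∨ s), w0   [¬→-rule on 1]
3. ¬□(¬s ∨ s), w0   [¬→-rule on 1]
4. □(¬s ∨ s), w0   [□-rule on 2 via w0Rw0]
5. ¬s ∨ s, w0   [□-rule on 4 via w0Rw0]
6. s, w0   [∨-rule on 5 (branches; this branch)]
7. ¬(¬s ∨ s), w1   [¬□-rule on 3: fresh world w1, w0Rw1]
8. s, w1   [¬∨-rule on 7]
9. ¬s, w1   [¬∨-rule on 7]
Accessibility: w0Rw0, w0Rw1, w1Rw1
Branch closes: s and ¬s both at w1.
All branches of the tableau close; one closing branch shown above.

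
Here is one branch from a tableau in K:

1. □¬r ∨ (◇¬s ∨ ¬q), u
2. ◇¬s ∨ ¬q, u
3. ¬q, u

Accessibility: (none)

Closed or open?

Open

No world carries both an atom and its negation.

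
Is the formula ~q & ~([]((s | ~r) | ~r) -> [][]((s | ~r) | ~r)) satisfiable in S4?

1. ~q & ~([]((s | ~r) | ~r) -> [][]((s | ~r) | ~r)), u
2. ~q, u
3. ~([]((s | ~r) | ~r) -> [][]((s | ~r) | ~r)), u
4. []((s | ~r) | ~r), u
5. ~[][]((s | ~r) | ~r), u
6. (s | ~r) | ~r, u
7. s | ~r, u
8. ~r, u
9. ~[]((s | ~r) | ~r), v
10. (s | ~r) | ~r, v
11. s | ~r, v
12. ~r, v
13. ~((s | ~r) | ~r), w
14. ~(s | ~r), w
15. r, w
16. ~s, w
17. (s | ~r) | ~r, w
18. s | ~r, w
19. ~r, w
Accessibility: uRu, uRv, uRw, vRv, vRw, wRw
Branch closes: r and ~r both at w.
Every branch closes; the branch above is one of them.

Unsatisfiable (every branch closes)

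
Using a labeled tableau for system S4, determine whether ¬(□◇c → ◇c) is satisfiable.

Unsatisfiable (every branch closes)

1. ¬(□◇c → ◇c), u
2. □◇c, u   [¬→-rule on 1]
3. ¬◇c, u   [¬→-rule on 1]
4. ◇c, u   [□-rule on 2 via uRu]
5. ¬c, u   [¬◇-rule on 3 via uRu]
6. c, v   [◇-rule on 4: fresh world v, uRv]
7. ◇c, v   [□-rule on 2 via uRv]
8. ¬c, v   [¬◇-rule on 3 via uRv]
Accessibility: uRu, uRv, vRv
Branch closes: c and ¬c both at v.
All branches of the tableau close; one closing branch shown above.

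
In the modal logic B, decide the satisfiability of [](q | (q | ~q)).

1. [](q | (q | ~q)), 0
2. q | (q | ~q), 0
3. q | ~q, 0
4. ~q, 0
Accessibility: 0R0

Satisfiable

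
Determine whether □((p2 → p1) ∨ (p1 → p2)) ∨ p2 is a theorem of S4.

Valid in S4

Tableau for the negation ¬(□((p2 → p1) ∨ (p1 → p2)) ∨ p2):
1. ¬(□((p2 → p1) ∨ (p1 → p2)) ∨ p2), 0
2. ¬□((p2 → p1) ∨ (p1 → p2)), 0
3. ¬p2, 0
4. ¬((p2 → p1) ∨ (p1 → p2)), 1
5. ¬(p2 → p1), 1
6. ¬(p1 → p2), 1
7. p2, 1
8. ¬p1, 1
9. p1, 1
10. ¬p2, 1
Accessibility: 0R0, 0R1, 1R1
Branch closes: p1 and ¬p1 both at 1.
All branches of the negation close; one closing branch shown above.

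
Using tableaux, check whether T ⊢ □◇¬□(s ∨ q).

No, not valid

Tableau for the negation ¬□◇¬□(s ∨ q):
1. ¬□◇¬□(s ∨ q), 0
2. ¬◇¬□(s ∨ q), 1   [¬□-rule on 1: fresh world 1, 0R1]
3. □(s ∨ q), 1   [¬◇-rule on 2 via 1R1]
4. s ∨ q, 1   [□-rule on 3 via 1R1]
5. q, 1   [∨-rule on 4 (branches; this branch)]
Accessibility: 0R0, 0R1, 1R1
The negation has an open branch (countermodel exists).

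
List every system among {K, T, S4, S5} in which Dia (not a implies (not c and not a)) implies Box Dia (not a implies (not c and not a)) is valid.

S5

S5-tableau for the negation not (Dia (not a implies (not c and not a)) implies Box Dia (not a implies (not c and not a))):
1. not (Dia (not a implies (not c and not a)) implies Box Dia (not a implies (not c and not a))), w0
2. Dia (not a implies (not c and not a)), w0
3. not Box Dia (not a implies (not c and not a)), w0
4. not a implies (not c and not a), w1
5. not c and not a, w1
6. not c, w1
7. not a, w1
8. not Dia (not a implies (not c and not a)), w2
9. not (not a implies (not c and not a)), w0
10. not a, w0
11. not (not c and not a), w0
12. not (not a implies (not c and not a)), w1
13. not (not c and not a), w1
14. not (not a implies (not c and not a)), w2
15. not a, w2
16. not (not c and not a), w2
17. c, w0
18. a, w1
Accessibility: w0Rw0, w0Rw1, w0Rw2, w1Rw0, w1Rw1, w1Rw2, w2Rw0, w2Rw1, w2Rw2
Branch closes: a and not a both at w1.
Every branch closes (one shown): valid in S5.
S4-tableau for the negation not (Dia (not a implies (not c and not a)) implies Box Dia (not a implies (not c and not a))):
1. not (Dia (not a implies (not c and not a)) implies Box Dia (not a implies (not c and not a))), w0
2. Dia (not a implies (not c and not a)), w0
3. not Box Dia (not a implies (not c and not a)), w0
4. not a implies (not c and not a), w1
5. not c and not a, w1
6. not c, w1
7. not a, w1
8. not Dia (not a implies (not c and not a)), w2
9. not (not a implies (not c and not a)), w2
10. not a, w2
11. not (not c and not a), w2
12. c, w2
Accessibility: w0Rw0, w0Rw1, w0Rw2, w1Rw1, w2Rw2
Complete open branch: countermodel on an S4-frame, so not valid in S4, nor in K, T (the same frame is also a K-frame and a T-frame).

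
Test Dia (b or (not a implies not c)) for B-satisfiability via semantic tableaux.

Yes, satisfiable

1. Dia (b or (not a implies not c)), 0
2. b or (not a implies not c), 1   [Dia-rule on 1: fresh world 1, 0R1]
3. not a implies not c, 1   [or-rule on 2 (branches; this branch)]
4. not c, 1   [implies-rule on 3 (branches; this branch)]
Accessibility: 0R0, 0R1, 1R0, 1R1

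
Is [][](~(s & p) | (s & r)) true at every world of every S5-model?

No, not valid

Tableau for the negation ~[][](~(s & p) | (s & r)):
1. ~[][](~(s & p) | (s & r)), w0
2. ~[](~(s & p) | (s & r)), w1   [~[]-rule on 1: fresh world w1, w0Rw1]
3. ~(~(s & p) | (s & r)), w2   [~[]-rule on 2: fresh world w2, w1Rw2]
4. s & p, w2   [~|-rule on 3]
5. ~(s & r), w2   [~|-rule on 3]
6. s, w2   [&-rule on 4]
7. p, w2   [&-rule on 4]
8. ~r, w2   [~&-rule on 5 (branches; this branch)]
Accessibility: w0Rw0, w0Rw1, w0Rw2, w1Rw0, w1Rw1, w1Rw2, w2Rw0, w2Rw1, w2Rw2
The negation has an open branch (countermodel exists).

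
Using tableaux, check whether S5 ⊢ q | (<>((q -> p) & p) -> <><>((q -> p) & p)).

Tableau for the negation ~(q | (<>((q -> p) & p) -> <><>((q -> p) & p))):
1. ~(q | (<>((q -> p) & p) -> <><>((q -> p) & p))), u
2. ~q, u
3. ~(<>((q -> p) & p) -> <><>((q -> p) & p)), u
4. <>((q -> p) & p), u
5. ~<><>((q -> p) & p), u
6. ~<>((q -> p) & p), u
7. ~((q -> p) & p), u
8. ~p, u
9. (q -> p) & p, v
10. q -> p, v
11. p, v
12. ~<>((q -> p) & p), v
13. ~((q -> p) & p), v
14. ~(q -> p), v
15. q, v
16. ~p, v
Accessibility: uRu, uRv, vRu, vRv
Branch closes: p and ~p both at v.
All branches of the negation close; one closing branch shown above.

Valid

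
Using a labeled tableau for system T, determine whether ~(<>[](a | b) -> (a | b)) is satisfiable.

Satisfiable (open branch found)

1. ~(<>[](a | b) -> (a | b)), w0
2. <>[](a | b), w0
3. ~(a | b), w0
4. ~a, w0
5. ~b, w0
6. [](a | b), w1
7. a | b, w1
8. b, w1
Accessibility: w0Rw0, w0Rw1, w1Rw1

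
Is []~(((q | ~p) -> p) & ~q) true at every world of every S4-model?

No, not valid

Tableau for the negation ~[]~(((q | ~p) -> p) & ~q):
1. ~[]~(((q | ~p) -> p) & ~q), u
2. ((q | ~p) -> p) & ~q, v
3. (q | ~p) -> p, v
4. ~q, v
5. p, v
Accessibility: uRu, uRv, vRv
The negation has an open branch (countermodel exists).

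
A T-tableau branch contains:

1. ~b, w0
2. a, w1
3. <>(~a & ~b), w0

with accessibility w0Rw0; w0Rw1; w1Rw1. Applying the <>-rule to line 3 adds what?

a fresh world w2 with w0Rw2, and ~a & ~b at w2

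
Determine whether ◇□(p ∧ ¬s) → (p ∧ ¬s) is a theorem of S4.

Tableau for the negation ¬(◇□(p ∧ ¬s) → (p ∧ ¬s)):
1. ¬(◇□(p ∧ ¬s) → (p ∧ ¬s)), u
2. ◇□(p ∧ ¬s), u
3. ¬(p ∧ ¬s), u
4. s, u
5. □(p ∧ ¬s), v
6. p ∧ ¬s, v
7. p, v
8. ¬s, v
Accessibility: uRu, uRv, vRv
The negation has an open branch (countermodel exists).

Invalid (countermodel exists)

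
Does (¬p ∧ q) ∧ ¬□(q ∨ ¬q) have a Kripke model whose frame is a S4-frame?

1. (¬p ∧ q) ∧ ¬□(q ∨ ¬q), w0
2. ¬p ∧ q, w0
3. ¬□(q ∨ ¬q), w0
4. ¬p, w0
5. q, w0
6. ¬(q ∨ ¬q), w1
7. ¬q, w1
8. q, w1
Accessibility: w0Rw0, w0Rw1, w1Rw1
Branch closes: q and ¬q both at w1.
All branches of the tableau close; one closing branch shown above.

No, unsatisfiable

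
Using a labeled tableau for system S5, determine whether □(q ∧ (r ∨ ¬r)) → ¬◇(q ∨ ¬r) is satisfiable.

1. □(q ∧ (r ∨ ¬r)) → ¬◇(q ∨ ¬r), u
2. ¬◇(q ∨ ¬r), u   [→-rule on 1 (branches; this branch)]
3. ¬(q ∨ ¬r), u   [¬◇-rule on 2 via uRu]
4. ¬q, u   [¬∨-rule on 3]
5. r, u   [¬∨-rule on 3]
Accessibility: uRu

Satisfiable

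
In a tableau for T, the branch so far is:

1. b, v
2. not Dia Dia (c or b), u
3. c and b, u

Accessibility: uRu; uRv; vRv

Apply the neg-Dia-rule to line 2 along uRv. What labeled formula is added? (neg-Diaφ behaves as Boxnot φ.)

neg-Diaφ behaves as Boxnot φ: propagate the negated body to each accessible world.

not Dia (c or b), v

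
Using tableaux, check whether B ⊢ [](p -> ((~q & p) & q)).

Invalid (countermodel exists)

Tableau for the negation ~[](p -> ((~q & p) & q)):
1. ~[](p -> ((~q & p) & q)), u
2. ~(p -> ((~q & p) & q)), v   [~[]-rule on 1: fresh world v, uRv]
3. p, v   [~->-rule on 2]
4. ~((~q & p) & q), v   [~->-rule on 2]
5. ~q, v   [~&-rule on 4 (branches; this branch)]
Accessibility: uRu, uRv, vRu, vRv
The negation has an open branch (countermodel exists).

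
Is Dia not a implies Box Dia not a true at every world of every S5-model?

Valid in S5

Tableau for the negation not (Dia not a implies Box Dia not a):
1. not (Dia not a implies Box Dia not a), w0
2. Dia not a, w0
3. not Box Dia not a, w0
4. not a, w1
5. not Dia not a, w2
6. a, w0
7. a, w1
Accessibility: w0Rw0, w0Rw1, w0Rw2, w1Rw0, w1Rw1, w1Rw2, w2Rw0, w2Rw1, w2Rw2
Branch closes: a and not a both at w1.
All branches of the negation close; one closing branch shown above.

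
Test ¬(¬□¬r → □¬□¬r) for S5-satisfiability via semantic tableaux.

No, unsatisfiable

1. ¬(¬□¬r → □¬□¬r), 0
2. ¬□¬r, 0   [¬→-rule on 1]
3. ¬□¬□¬r, 0   [¬→-rule on 1]
4. r, 1   [¬□-rule on 2: fresh world 1, 0R1]
5. □¬r, 2   [¬□-rule on 3: fresh world 2, 0R2]
6. ¬r, 0   [□-rule on 5 via 2R0]
7. ¬r, 1   [□-rule on 5 via 2R1]
Accessibility: 0R0, 0R1, 0R2, 1R0, 1R1, 1R2, 2R0, 2R1, 2R2
Branch closes: r and ¬r both at 1.
(One branch shown.) All branches close.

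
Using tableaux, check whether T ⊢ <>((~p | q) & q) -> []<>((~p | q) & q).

No, not valid

Tableau for the negation ~(<>((~p | q) & q) -> []<>((~p | q) & q)):
1. ~(<>((~p | q) & q) -> []<>((~p | q) & q)), w0
2. <>((~p | q) & q), w0   [~->-rule on 1]
3. ~[]<>((~p | q) & q), w0   [~->-rule on 1]
4. (~p | q) & q, w1   [<>-rule on 2: fresh world w1, w0Rw1]
5. ~p | q, w1   [&-rule on 4]
6. q, w1   [&-rule on 4]
7. ~<>((~p | q) & q), w2   [~[]-rule on 3: fresh world w2, w0Rw2]
8. ~((~p | q) & q), w2   [~<>-rule on 7 via w2Rw2]
9. ~q, w2   [~&-rule on 8 (branches; this branch)]
Accessibility: w0Rw0, w0Rw1, w0Rw2, w1Rw1, w2Rw2
The negation has an open branch (countermodel exists).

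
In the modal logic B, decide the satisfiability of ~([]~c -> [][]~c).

1. ~([]~c -> [][]~c), w0
2. []~c, w0
3. ~[][]~c, w0
4. ~c, w0
5. ~[]~c, w1
6. ~c, w1
7. c, w2
Accessibility: w0Rw0, w0Rw1, w1Rw0, w1Rw1, w1Rw2, w2Rw1, w2Rw2

Satisfiable (open branch found)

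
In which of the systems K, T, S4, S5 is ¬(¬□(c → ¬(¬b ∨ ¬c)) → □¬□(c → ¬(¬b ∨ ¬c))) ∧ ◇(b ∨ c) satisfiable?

S4-tableau for the formula:
1. ¬(¬□(c → ¬(¬b ∨ ¬c)) → □¬□(c → ¬(¬b ∨ ¬c))) ∧ ◇(b ∨ c), u
2. ¬(¬□(c → ¬(¬b ∨ ¬c)) → □¬□(c → ¬(¬b ∨ ¬c))), u
3. ◇(b ∨ c), u
4. ¬□(c → ¬(¬b ∨ ¬c)), u
5. ¬□¬□(c → ¬(¬b ∨ ¬c)), u
6. b ∨ c, v
7. c, v
8. ¬(c → ¬(¬b ∨ ¬c)), w
9. c, w
10. ¬b ∨ ¬c, w
11. ¬b, w
12. □(c → ¬(¬b ∨ ¬c)), x
13. c → ¬(¬b ∨ ¬c), x
14. ¬(¬b ∨ ¬c), x
15. b, x
16. c, x
Accessibility: uRu, uRv, uRw, uRx, vRv, wRw, xRx
Complete open branch: satisfiable in S4, hence also in K, T (this S4-model is also a K-model and a T-model).
S5-tableau for the formula:
1. ¬(¬□(c → ¬(¬b ∨ ¬c)) → □¬□(c → ¬(¬b ∨ ¬c))) ∧ ◇(b ∨ c), u
2. ¬(¬□(c → ¬(¬b ∨ ¬c)) → □¬□(c → ¬(¬b ∨ ¬c))), u
3. ◇(b ∨ c), u
4. ¬□(c → ¬(¬b ∨ ¬c)), u
5. ¬□¬□(c → ¬(¬b ∨ ¬c)), u
6. b ∨ c, v
7. c, v
8. ¬(c → ¬(¬b ∨ ¬c)), w
9. c, w
10. ¬b ∨ ¬c, w
11. ¬b, w
12. □(c → ¬(¬b ∨ ¬c)), x
13. c → ¬(¬b ∨ ¬c), u
14. c → ¬(¬b ∨ ¬c), v
15. c → ¬(¬b ∨ ¬c), w
16. c → ¬(¬b ∨ ¬c), x
17. ¬(¬b ∨ ¬c), u
18. b, u
19. c, u
20. ¬(¬b ∨ ¬c), v
21. b, v
22. ¬(¬b ∨ ¬c), w
23. b, w
Accessibility: uRu, uRv, uRw, uRx, vRu, vRv, vRw, vRx, wRu, wRv, wRw, wRx, xRu, xRv, xRw, xRx
Branch closes: b and ¬b both at w.
Every branch closes (one shown): unsatisfiable in S5.

K, T, S4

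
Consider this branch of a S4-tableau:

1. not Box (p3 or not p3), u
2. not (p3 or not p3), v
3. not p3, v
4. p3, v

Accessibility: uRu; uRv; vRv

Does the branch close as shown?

Both p3 and not p3 appear at v.

Yes, closed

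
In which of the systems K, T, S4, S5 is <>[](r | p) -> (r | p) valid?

S5-tableau for the negation ~(<>[](r | p) -> (r | p)):
1. ~(<>[](r | p) -> (r | p)), w0
2. <>[](r | p), w0   [~->-rule on 1]
3. ~(r | p), w0   [~->-rule on 1]
4. ~r, w0   [~|-rule on 3]
5. ~p, w0   [~|-rule on 3]
6. [](r | p), w1   [<>-rule on 2: fresh world w1, w0Rw1]
7. r | p, w0   [[]-rule on 6 via w1Rw0]
8. r | p, w1   [[]-rule on 6 via w1Rw1]
9. p, w0   [|-rule on 7 (branches; this branch)]
Accessibility: w0Rw0, w0Rw1, w1Rw0, w1Rw1
Branch closes: p and ~p both at w0.
Every branch closes (one shown): valid in S5.
S4-tableau for the negation ~(<>[](r | p) -> (r | p)):
1. ~(<>[](r | p) -> (r | p)), w0
2. <>[](r | p), w0   [~->-rule on 1]
3. ~(r | p), w0   [~->-rule on 1]
4. ~r, w0   [~|-rule on 3]
5. ~p, w0   [~|-rule on 3]
6. [](r | p), w1   [<>-rule on 2: fresh world w1, w0Rw1]
7. r | p, w1   [[]-rule on 6 via w1Rw1]
8. p, w1   [|-rule on 7 (branches; this branch)]
Accessibility: w0Rw0, w0Rw1, w1Rw1
Complete open branch: countermodel on an S4-frame, so not valid in S4, nor in K, T (the same frame is also a K-frame and a T-frame).

S5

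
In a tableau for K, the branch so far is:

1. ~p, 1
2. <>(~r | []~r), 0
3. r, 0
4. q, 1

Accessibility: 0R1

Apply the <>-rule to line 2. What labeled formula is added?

a fresh world 2 with 0R2, and ~r | []~r at 2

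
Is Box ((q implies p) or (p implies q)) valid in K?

Yes, valid

Tableau for the negation not Box ((q implies p) or (p implies q)):
1. not Box ((q implies p) or (p implies q)), w0
2. not ((q implies p) or (p implies q)), w1
3. not (q implies p), w1
4. not (p implies q), w1
5. q, w1
6. not p, w1
7. p, w1
8. not q, w1
Accessibility: w0Rw1
Branch closes: p and not p both at w1.
All branches of the negation close; one closing branch shown above.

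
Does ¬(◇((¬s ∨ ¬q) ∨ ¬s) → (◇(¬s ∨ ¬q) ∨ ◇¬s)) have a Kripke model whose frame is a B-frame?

1. ¬(◇((¬s ∨ ¬q) ∨ ¬s) → (◇(¬s ∨ ¬q) ∨ ◇¬s)), u
2. ◇((¬s ∨ ¬q) ∨ ¬s), u
3. ¬(◇(¬s ∨ ¬q) ∨ ◇¬s), u
4. ¬◇(¬s ∨ ¬q), u
5. ¬◇¬s, u
6. ¬(¬s ∨ ¬q), u
7. s, u
8. q, u
9. (¬s ∨ ¬q) ∨ ¬s, v
10. ¬(¬s ∨ ¬q), v
11. s, v
12. q, v
13. ¬s ∨ ¬q, v
14. ¬q, v
Accessibility: uRu, uRv, vRu, vRv
Branch closes: q and ¬q both at v.
(One branch shown.) All branches close.

Unsatisfiable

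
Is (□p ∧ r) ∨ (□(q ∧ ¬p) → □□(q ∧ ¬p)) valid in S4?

Tableau for the negation ¬((□p ∧ r) ∨ (□(q ∧ ¬p) → □□(q ∧ ¬p))):
1. ¬((□p ∧ r) ∨ (□(q ∧ ¬p) → □□(q ∧ ¬p))), u
2. ¬(□p ∧ r), u   [¬∨-rule on 1]
3. ¬(□(q ∧ ¬p) → □□(q ∧ ¬p)), u   [¬∨-rule on 1]
4. □(q ∧ ¬p), u   [¬→-rule on 3]
5. ¬□□(q ∧ ¬p), u   [¬→-rule on 3]
6. q ∧ ¬p, u   [□-rule on 4 via uRu]
7. q, u   [∧-rule on 6]
8. ¬p, u   [∧-rule on 6]
9. ¬□p, u   [¬∧-rule on 2 (branches; this branch)]
10. ¬□(q ∧ ¬p), v   [¬□-rule on 5: fresh world v, uRv]
11. q ∧ ¬p, v   [□-rule on 4 via uRv]
12. q, v   [∧-rule on 11]
13. ¬p, v   [∧-rule on 11]
14. ¬p, w   [¬□-rule on 9: fresh world w, uRw]
15. q ∧ ¬p, w   [□-rule on 4 via uRw]
16. q, w   [∧-rule on 15]
17. ¬(q ∧ ¬p), x   [¬□-rule on 10: fresh world x, vRx]
18. q ∧ ¬p, x   [□-rule on 4 via uRx]
19. q, x   [∧-rule on 18]
20. ¬p, x   [∧-rule on 18]
21. p, x   [¬∧-rule on 17 (branches; this branch)]
Accessibility: uRu, uRv, uRw, uRx, vRv, vRx, wRw, xRx
Branch closes: p and ¬p both at x.
All branches of the negation close; one closing branch shown above.

Valid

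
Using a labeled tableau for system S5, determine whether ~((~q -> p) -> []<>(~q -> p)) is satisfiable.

Unsatisfiable (every branch closes)

1. ~((~q -> p) -> []<>(~q -> p)), u
2. ~q -> p, u   [~->-rule on 1]
3. ~[]<>(~q -> p), u   [~->-rule on 1]
4. p, u   [->-rule on 2 (branches; this branch)]
5. ~<>(~q -> p), v   [~[]-rule on 3: fresh world v, uRv]
6. ~(~q -> p), u   [~<>-rule on 5 via vRu]
7. ~q, u   [~->-rule on 6]
8. ~p, u   [~->-rule on 6]
Accessibility: uRu, uRv, vRu, vRv
Branch closes: p and ~p both at u.
All branches of the tableau close; one closing branch shown above.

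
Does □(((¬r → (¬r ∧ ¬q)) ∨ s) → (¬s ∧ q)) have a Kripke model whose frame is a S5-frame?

Yes, satisfiable

1. □(((¬r → (¬r ∧ ¬q)) ∨ s) → (¬s ∧ q)), 0
2. ((¬r → (¬r ∧ ¬q)) ∨ s) → (¬s ∧ q), 0   [□-rule on 1 via 0R0]
3. ¬s ∧ q, 0   [→-rule on 2 (branches; this branch)]
4. ¬s, 0   [∧-rule on 3]
5. q, 0   [∧-rule on 3]
Accessibility: 0R0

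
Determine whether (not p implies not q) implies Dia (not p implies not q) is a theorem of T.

Yes, valid

Tableau for the negation not ((not p implies not q) implies Dia (not p implies not q)):
1. not ((not p implies not q) implies Dia (not p implies not q)), 0
2. not p implies not q, 0
3. not Dia (not p implies not q), 0
4. not (not p implies not q), 0
5. not p, 0
6. q, 0
7. not q, 0
Accessibility: 0R0
Branch closes: q and not q both at 0.
All branches of the negation close; one closing branch shown above.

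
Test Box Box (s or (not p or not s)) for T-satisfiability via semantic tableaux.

Satisfiable

1. Box Box (s or (not p or not s)), w0
2. Box (s or (not p or not s)), w0
3. s or (not p or not s), w0
4. not p or not s, w0
5. not s, w0
Accessibility: w0Rw0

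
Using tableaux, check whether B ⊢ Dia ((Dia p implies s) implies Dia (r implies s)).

Not valid

Tableau for the negation not Dia ((Dia p implies s) implies Dia (r implies s)):
1. not Dia ((Dia p implies s) implies Dia (r implies s)), u
2. not ((Dia p implies s) implies Dia (r implies s)), u
3. Dia p implies s, u
4. not Dia (r implies s), u
5. not (r implies s), u
6. r, u
7. not s, u
8. not Dia p, u
9. not p, u
Accessibility: uRu
The negation has an open branch (countermodel exists).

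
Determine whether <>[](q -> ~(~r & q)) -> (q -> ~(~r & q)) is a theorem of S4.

Tableau for the negation ~(<>[](q -> ~(~r & q)) -> (q -> ~(~r & q))):
1. ~(<>[](q -> ~(~r & q)) -> (q -> ~(~r & q))), w0
2. <>[](q -> ~(~r & q)), w0
3. ~(q -> ~(~r & q)), w0
4. q, w0
5. ~r & q, w0
6. ~r, w0
7. [](q -> ~(~r & q)), w1
8. q -> ~(~r & q), w1
9. ~(~r & q), w1
10. ~q, w1
Accessibility: w0Rw0, w0Rw1, w1Rw1
The negation has an open branch (countermodel exists).

Not valid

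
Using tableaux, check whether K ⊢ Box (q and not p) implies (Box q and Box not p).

Tableau for the negation not (Box (q and not p) implies (Box q and Box not p)):
1. not (Box (q and not p) implies (Box q and Box not p)), w0
2. Box (q and not p), w0
3. not (Box q and Box not p), w0
4. not Box not p, w0
5. p, w1
6. q and not p, w1
7. q, w1
8. not p, w1
Accessibility: w0Rw1
Branch closes: p and not p both at w1.
Every branch of the negation's tableau closes; the branch above is one of them.

Valid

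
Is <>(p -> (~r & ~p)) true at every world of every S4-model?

Tableau for the negation ~<>(p -> (~r & ~p)):
1. ~<>(p -> (~r & ~p)), u
2. ~(p -> (~r & ~p)), u   [~<>-rule on 1 via uRu]
3. p, u   [~->-rule on 2]
4. ~(~r & ~p), u   [~->-rule on 2]
Accessibility: uRu
The negation has an open branch (countermodel exists).

Invalid (countermodel exists)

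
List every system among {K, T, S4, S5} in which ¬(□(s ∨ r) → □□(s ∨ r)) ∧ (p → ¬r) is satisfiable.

T-tableau for the formula:
1. ¬(□(s ∨ r) → □□(s ∨ r)) ∧ (p → ¬r), w0
2. ¬(□(s ∨ r) → □□(s ∨ r)), w0
3. p → ¬r, w0
4. □(s ∨ r), w0
5. ¬□□(s ∨ r), w0
6. s ∨ r, w0
7. ¬r, w0
8. s, w0
9. ¬□(s ∨ r), w1
10. s ∨ r, w1
11. r, w1
12. ¬(s ∨ r), w2
13. ¬s, w2
14. ¬r, w2
Accessibility: w0Rw0, w0Rw1, w1Rw1, w1Rw2, w2Rw2
Complete open branch: satisfiable in T, hence also in K (this T-model is also a K-model).
S4-tableau for the formula:
1. ¬(□(s ∨ r) → □□(s ∨ r)) ∧ (p → ¬r), w0
2. ¬(□(s ∨ r) → □□(s ∨ r)), w0
3. p → ¬r, w0
4. □(s ∨ r), w0
5. ¬□□(s ∨ r), w0
6. s ∨ r, w0
7. ¬r, w0
8. s, w0
9. ¬□(s ∨ r), w1
10. s ∨ r, w1
11. r, w1
12. ¬(s ∨ r), w2
13. ¬s, w2
14. ¬r, w2
15. s ∨ r, w2
16. r, w2
Accessibility: w0Rw0, w0Rw1, w0Rw2, w1Rw1, w1Rw2, w2Rw2
Branch closes: r and ¬r both at w2.
Every branch closes (one shown): unsatisfiable in S4, hence also in S5 (every S5-frame is an S4-frame).

K, T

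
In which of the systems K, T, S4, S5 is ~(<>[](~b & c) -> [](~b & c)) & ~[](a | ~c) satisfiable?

S5-tableau for the formula:
1. ~(<>[](~b & c) -> [](~b & c)) & ~[](a | ~c), 0
2. ~(<>[](~b & c) -> [](~b & c)), 0   [&-rule on 1]
3. ~[](a | ~c), 0   [&-rule on 1]
4. <>[](~b & c), 0   [~->-rule on 2]
5. ~[](~b & c), 0   [~->-rule on 2]
6. ~(a | ~c), 1   [~[]-rule on 3: fresh world 1, 0R1]
7. ~a, 1   [~|-rule on 6]
8. c, 1   [~|-rule on 6]
9. [](~b & c), 2   [<>-rule on 4: fresh world 2, 0R2]
10. ~b & c, 0   [[]-rule on 9 via 2R0]
11. ~b, 0   [&-rule on 10]
12. c, 0   [&-rule on 10]
13. ~b & c, 1   [[]-rule on 9 via 2R1]
14. ~b, 1   [&-rule on 13]
15. ~b & c, 2   [[]-rule on 9 via 2R2]
16. ~b, 2   [&-rule on 15]
17. c, 2   [&-rule on 15]
18. ~(~b & c), 3   [~[]-rule on 5: fresh world 3, 0R3]
19. ~b & c, 3   [[]-rule on 9 via 2R3]
20. ~b, 3   [&-rule on 19]
21. c, 3   [&-rule on 19]
22. ~c, 3   [~&-rule on 18 (branches; this branch)]
Accessibility: 0R0, 0R1, 0R2, 0R3, 1R0, 1R1, 1R2, 1R3, 2R0, 2R1, 2R2, 2R3, 3R0, 3R1, 3R2, 3R3
Branch closes: c and ~c both at 3.
Every branch closes (one shown): unsatisfiable in S5.
S4-tableau for the formula:
1. ~(<>[](~b & c) -> [](~b & c)) & ~[](a | ~c), 0
2. ~(<>[](~b & c) -> [](~b & c)), 0   [&-rule on 1]
3. ~[](a | ~c), 0   [&-rule on 1]
4. <>[](~b & c), 0   [~->-rule on 2]
5. ~[](~b & c), 0   [~->-rule on 2]
6. ~(a | ~c), 1   [~[]-rule on 3: fresh world 1, 0R1]
7. ~a, 1   [~|-rule on 6]
8. c, 1   [~|-rule on 6]
9. [](~b & c), 2   [<>-rule on 4: fresh world 2, 0R2]
10. ~b & c, 2   [[]-rule on 9 via 2R2]
11. ~b, 2   [&-rule on 10]
12. c, 2   [&-rule on 10]
13. ~(~b & c), 3   [~[]-rule on 5: fresh world 3, 0R3]
14. ~c, 3   [~&-rule on 13 (branches; this branch)]
Accessibility: 0R0, 0R1, 0R2, 0R3, 1R1, 2R2, 3R3
Complete open branch: satisfiable in S4, hence also in K, T (this S4-model is also a K-model and a T-model).

K, T, S4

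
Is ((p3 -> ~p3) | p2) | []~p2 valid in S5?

No, not valid

Tableau for the negation ~(((p3 -> ~p3) | p2) | []~p2):
1. ~(((p3 -> ~p3) | p2) | []~p2), 0
2. ~((p3 -> ~p3) | p2), 0   [~|-rule on 1]
3. ~[]~p2, 0   [~|-rule on 1]
4. ~(p3 -> ~p3), 0   [~|-rule on 2]
5. ~p2, 0   [~|-rule on 2]
6. p3, 0   [~->-rule on 4]
7. p2, 1   [~[]-rule on 3: fresh world 1, 0R1]
Accessibility: 0R0, 0R1, 1R0, 1R1
The negation has an open branch (countermodel exists).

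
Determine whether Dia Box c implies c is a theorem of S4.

No, not valid

Tableau for the negation not (Dia Box c implies c):
1. not (Dia Box c implies c), 0
2. Dia Box c, 0
3. not c, 0
4. Box c, 1
5. c, 1
Accessibility: 0R0, 0R1, 1R1
The negation has an open branch (countermodel exists).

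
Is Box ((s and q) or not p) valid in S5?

No, not valid

Tableau for the negation not Box ((s and q) or not p):
1. not Box ((s and q) or not p), 0
2. not ((s and q) or not p), 1
3. not (s and q), 1
4. p, 1
5. not q, 1
Accessibility: 0R0, 0R1, 1R0, 1R1
The negation has an open branch (countermodel exists).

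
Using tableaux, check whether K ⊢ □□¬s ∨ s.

No, not valid

Tableau for the negation ¬(□□¬s ∨ s):
1. ¬(□□¬s ∨ s), u
2. ¬□□¬s, u
3. ¬s, u
4. ¬□¬s, v
5. s, w
Accessibility: uRv, vRw
The negation has an open branch (countermodel exists).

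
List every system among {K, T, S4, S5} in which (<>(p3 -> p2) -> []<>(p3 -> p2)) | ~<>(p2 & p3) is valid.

S5

S4-tableau for the negation ~((<>(p3 -> p2) -> []<>(p3 -> p2)) | ~<>(p2 & p3)):
1. ~((<>(p3 -> p2) -> []<>(p3 -> p2)) | ~<>(p2 & p3)), w0
2. ~(<>(p3 -> p2) -> []<>(p3 -> p2)), w0
3. <>(p2 & p3), w0
4. <>(p3 -> p2), w0
5. ~[]<>(p3 -> p2), w0
6. p2 & p3, w1
7. p2, w1
8. p3, w1
9. p3 -> p2, w2
10. p2, w2
11. ~<>(p3 -> p2), w3
12. ~(p3 -> p2), w3
13. p3, w3
14. ~p2, w3
Accessibility: w0Rw0, w0Rw1, w0Rw2, w0Rw3, w1Rw1, w2Rw2, w3Rw3
Complete open branch: countermodel on an S4-frame, so not valid in S4, nor in K, T (the same frame is also a K-frame and a T-frame).
S5-tableau for the negation ~((<>(p3 -> p2) -> []<>(p3 -> p2)) | ~<>(p2 & p3)):
1. ~((<>(p3 -> p2) -> []<>(p3 -> p2)) | ~<>(p2 & p3)), w0
2. ~(<>(p3 -> p2) -> []<>(p3 -> p2)), w0
3. <>(p2 & p3), w0
4. <>(p3 -> p2), w0
5. ~[]<>(p3 -> p2), w0
6. p2 & p3, w1
7. p2, w1
8. p3, w1
9. p3 -> p2, w2
10. p2, w2
11. ~<>(p3 -> p2), w3
12. ~(p3 -> p2), w0
13. p3, w0
14. ~p2, w0
15. ~(p3 -> p2), w1
16. ~p2, w1
Accessibility: w0Rw0, w0Rw1, w0Rw2, w0Rw3, w1Rw0, w1Rw1, w1Rw2, w1Rw3, w2Rw0, w2Rw1, w2Rw2, w2Rw3, w3Rw0, w3Rw1, w3Rw2, w3Rw3
Branch closes: p2 and ~p2 both at w1.
Every branch closes (one shown): valid in S5.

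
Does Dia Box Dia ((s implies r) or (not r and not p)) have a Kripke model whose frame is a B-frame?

1. Dia Box Dia ((s implies r) or (not r and not p)), 0
2. Box Dia ((s implies r) or (not r and not p)), 1
3. Dia ((s implies r) or (not r and not p)), 0
4. Dia ((s implies r) or (not r and not p)), 1
5. (s implies r) or (not r and not p), 2
6. not r and not p, 2
7. not r, 2
8. not p, 2
9. (s implies r) or (not r and not p), 3
10. Dia ((s implies r) or (not r and not p)), 3
11. not r and not p, 3
12. not r, 3
13. not p, 3
14. (s implies r) or (not r and not p), 4
15. not r and not p, 4
16. not r, 4
17. not p, 4
Accessibility: 0R0, 0R1, 0R2, 1R0, 1R1, 1R3, 2R0, 2R2, 3R1, 3R3, 3R4, 4R3, 4R4

Satisfiable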